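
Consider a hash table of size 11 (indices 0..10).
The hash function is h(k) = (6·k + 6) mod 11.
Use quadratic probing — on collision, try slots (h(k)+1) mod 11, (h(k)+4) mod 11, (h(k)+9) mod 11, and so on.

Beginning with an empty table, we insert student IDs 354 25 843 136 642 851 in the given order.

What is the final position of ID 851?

354: h=7 → slot 7
25: h=2 → slot 2
843: h=4 → slot 4
136: h=8 → slot 8
642: h=8, probe 8,9 → slot 9
851: h=8, probe 8,9,1 → slot 1
Table: [—, 851, 25, —, 843, —, —, 354, 136, 642, —]

1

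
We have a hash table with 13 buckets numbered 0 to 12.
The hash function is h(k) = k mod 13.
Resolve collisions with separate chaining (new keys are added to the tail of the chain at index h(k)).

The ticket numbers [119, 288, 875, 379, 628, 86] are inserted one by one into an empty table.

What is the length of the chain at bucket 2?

119 → bucket 2
288 → bucket 2 (collision)
875 → bucket 4
379 → bucket 2 (collision)
628 → bucket 4 (collision)
86 → bucket 8
Final buckets:
0: .
1: .
2: 119 -> 288 -> 379
3: .
4: 875 -> 628
5: .
6: .
7: .
8: 86
9: .
10: .
11: .
12: .

3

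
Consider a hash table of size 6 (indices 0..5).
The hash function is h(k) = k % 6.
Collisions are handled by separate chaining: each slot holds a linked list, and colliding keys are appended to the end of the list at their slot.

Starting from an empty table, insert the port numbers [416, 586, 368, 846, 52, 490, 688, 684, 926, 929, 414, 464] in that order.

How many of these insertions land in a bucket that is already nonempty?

8

416 → bucket 2
586 → bucket 4
368 → bucket 2 (collision)
846 → bucket 0
52 → bucket 4 (collision)
490 → bucket 4 (collision)
688 → bucket 4 (collision)
684 → bucket 0 (collision)
926 → bucket 2 (collision)
929 → bucket 5
414 → bucket 0 (collision)
464 → bucket 2 (collision)
Final buckets:
0: 846 -> 684 -> 414
1: ∅
2: 416 -> 368 -> 926 -> 464
3: ∅
4: 586 -> 52 -> 490 -> 688
5: 929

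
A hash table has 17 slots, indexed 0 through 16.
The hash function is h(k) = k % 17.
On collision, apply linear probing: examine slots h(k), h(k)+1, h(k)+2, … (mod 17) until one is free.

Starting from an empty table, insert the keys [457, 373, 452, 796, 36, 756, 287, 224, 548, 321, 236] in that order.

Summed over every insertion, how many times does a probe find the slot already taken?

12

Insert 457: h=15, slot 15 empty => index 15.
Insert 373: h=16, slot 16 empty => index 16.
Insert 452: h=10, slot 10 empty => index 10.
Insert 796: h=14, slot 14 empty => index 14.
Insert 36: h=2, slot 2 empty => index 2.
Insert 756: h=8, slot 8 empty => index 8.
Insert 287: h=15, slots 15,16 occupied => index 0.
Insert 224: h=3, slot 3 empty => index 3.
Insert 548: h=4, slot 4 empty => index 4.
Insert 321: h=15, slots 15,16,0 occupied => index 1.
Insert 236: h=15, slots 15,16,0,1,2,3,4 occupied => index 5.
Table: [287, 321, 36, 224, 548, 236, ., ., 756, ., 452, ., ., ., 796, 457, 373]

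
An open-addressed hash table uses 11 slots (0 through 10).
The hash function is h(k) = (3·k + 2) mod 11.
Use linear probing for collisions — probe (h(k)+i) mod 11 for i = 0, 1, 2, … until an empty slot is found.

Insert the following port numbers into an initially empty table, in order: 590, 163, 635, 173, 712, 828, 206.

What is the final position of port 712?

590 hashes to 1; slot 1 is free → place at 1.
163 hashes to 7; slot 7 is free → place at 7.
635 hashes to 4; slot 4 is free → place at 4.
173 hashes to 4; 4 taken → place at 5.
712 hashes to 4; 4,5 taken → place at 6.
828 hashes to 0; slot 0 is free → place at 0.
206 hashes to 4; 4,5,6,7 taken → place at 8.
Table: [828, 590, _, _, 635, 173, 712, 163, 206, _, _]

6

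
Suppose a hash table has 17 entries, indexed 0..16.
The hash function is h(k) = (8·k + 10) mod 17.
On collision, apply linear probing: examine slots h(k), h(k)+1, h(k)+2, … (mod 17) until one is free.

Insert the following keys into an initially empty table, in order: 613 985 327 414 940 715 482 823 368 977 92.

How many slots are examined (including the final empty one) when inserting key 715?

Insert 613: h=1, slot 1 empty -> index 1.
Insert 985: h=2, slot 2 empty -> index 2.
Insert 327: h=8, slot 8 empty -> index 8.
Insert 414: h=7, slot 7 empty -> index 7.
Insert 940: h=16, slot 16 empty -> index 16.
Insert 715: h=1, slots 1,2 occupied -> index 3.
Insert 482: h=7, slots 7,8 occupied -> index 9.
Insert 823: h=15, slot 15 empty -> index 15.
Insert 368: h=13, slot 13 empty -> index 13.
Insert 977: h=6, slot 6 empty -> index 6.
Insert 92: h=15, slots 15,16 occupied -> index 0.
Table: [92, 613, 985, 715, -, -, 977, 414, 327, 482, -, -, -, 368, -, 823, 940]

3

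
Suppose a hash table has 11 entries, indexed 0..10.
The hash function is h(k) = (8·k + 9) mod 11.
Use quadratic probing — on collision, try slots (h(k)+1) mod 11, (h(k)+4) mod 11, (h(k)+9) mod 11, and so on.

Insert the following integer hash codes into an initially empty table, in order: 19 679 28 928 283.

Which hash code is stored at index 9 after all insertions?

928

Insert 19: h=7, slot 7 empty -> index 7.
Insert 679: h=7, slot 7 occupied -> index 8.
Insert 28: h=2, slot 2 empty -> index 2.
Insert 928: h=8, slot 8 occupied -> index 9.
Insert 283: h=7, slots 7,8 occupied -> index 0.
Table: [283, ., 28, ., ., ., ., 19, 679, 928, .]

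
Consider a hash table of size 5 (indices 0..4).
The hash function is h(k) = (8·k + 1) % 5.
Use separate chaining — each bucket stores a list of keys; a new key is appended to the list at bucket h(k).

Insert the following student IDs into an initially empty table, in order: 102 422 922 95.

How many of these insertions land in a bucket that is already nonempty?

2

Insert 102: h=2, bucket 2 empty → new chain.
Insert 422: h=2, bucket 2 nonempty → append to chain.
Insert 922: h=2, bucket 2 nonempty → append to chain.
Insert 95: h=1, bucket 1 empty → new chain.
Final buckets:
0: -
1: 95
2: 102 -> 422 -> 922
3: -
4: -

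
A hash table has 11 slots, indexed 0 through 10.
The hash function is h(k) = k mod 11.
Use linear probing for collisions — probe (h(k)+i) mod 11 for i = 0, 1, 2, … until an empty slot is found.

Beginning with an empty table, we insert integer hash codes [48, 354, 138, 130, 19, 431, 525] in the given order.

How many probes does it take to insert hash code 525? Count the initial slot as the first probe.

3

Insert 48: h=4, slot 4 empty → index 4.
Insert 354: h=2, slot 2 empty → index 2.
Insert 138: h=6, slot 6 empty → index 6.
Insert 130: h=9, slot 9 empty → index 9.
Insert 19: h=8, slot 8 empty → index 8.
Insert 431: h=2, slot 2 occupied → index 3.
Insert 525: h=8, slots 8,9 occupied → index 10.
Table: [-, -, 354, 431, 48, -, 138, -, 19, 130, 525]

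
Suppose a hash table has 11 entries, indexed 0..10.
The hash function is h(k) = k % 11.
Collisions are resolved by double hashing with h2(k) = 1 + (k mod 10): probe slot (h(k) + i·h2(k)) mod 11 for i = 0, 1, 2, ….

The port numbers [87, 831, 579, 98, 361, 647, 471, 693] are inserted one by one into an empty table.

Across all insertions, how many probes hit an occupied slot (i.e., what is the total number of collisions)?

5

87: h=10 => slot 10
831: h=6 => slot 6
579: h=7 => slot 7
98: h=10, h2=9, probe 10,8 => slot 8
361: h=9 => slot 9
647: h=9, h2=8, probe 9,6,3 => slot 3
471: h=9, h2=2, probe 9,0 => slot 0
693: h=0, h2=4, probe 0,4 => slot 4
Table: [471, _, _, 647, 693, _, 831, 579, 98, 361, 87]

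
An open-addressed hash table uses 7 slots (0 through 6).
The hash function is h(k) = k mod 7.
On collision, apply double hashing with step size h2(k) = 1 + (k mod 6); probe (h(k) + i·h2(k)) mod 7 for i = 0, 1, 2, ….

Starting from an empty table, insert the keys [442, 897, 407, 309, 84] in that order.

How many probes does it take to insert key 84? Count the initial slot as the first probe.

4

442 hashes to 1; slot 1 is free => place at 1.
897 hashes to 1, h2=4; 1 taken => place at 5.
407 hashes to 1, h2=6; 1 taken => place at 0.
309 hashes to 1, h2=4; 1,5 taken => place at 2.
84 hashes to 0, h2=1; 0,1,2 taken => place at 3.
Table: [407, 442, 309, 84, ∅, 897, ∅]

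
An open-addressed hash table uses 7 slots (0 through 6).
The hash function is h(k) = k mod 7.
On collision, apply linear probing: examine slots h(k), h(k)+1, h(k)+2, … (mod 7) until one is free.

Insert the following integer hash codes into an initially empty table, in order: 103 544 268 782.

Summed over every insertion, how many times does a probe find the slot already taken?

3

103 hashes to 5; slot 5 is free => place at 5.
544 hashes to 5; 5 taken => place at 6.
268 hashes to 2; slot 2 is free => place at 2.
782 hashes to 5; 5,6 taken => place at 0.
Table: [782, —, 268, —, —, 103, 544]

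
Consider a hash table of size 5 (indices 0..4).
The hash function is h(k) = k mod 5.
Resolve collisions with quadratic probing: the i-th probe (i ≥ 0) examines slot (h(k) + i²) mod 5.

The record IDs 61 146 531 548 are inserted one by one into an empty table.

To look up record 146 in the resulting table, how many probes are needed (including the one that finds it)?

61 hashes to 1; slot 1 is free -> place at 1.
146 hashes to 1; 1 taken -> place at 2.
531 hashes to 1; 1,2 taken -> place at 0.
548 hashes to 3; slot 3 is free -> place at 3.
Table: [531, 61, 146, 548, -]
Lookup 146: h=1, probe 1,2 → found at 2.

2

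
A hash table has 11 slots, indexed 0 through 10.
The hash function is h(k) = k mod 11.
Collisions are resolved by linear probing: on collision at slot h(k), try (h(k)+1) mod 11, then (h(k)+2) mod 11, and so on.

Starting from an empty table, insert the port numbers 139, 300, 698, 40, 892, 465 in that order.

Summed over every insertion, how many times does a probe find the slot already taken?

Insert 139: h=7, slot 7 empty -> index 7.
Insert 300: h=3, slot 3 empty -> index 3.
Insert 698: h=5, slot 5 empty -> index 5.
Insert 40: h=7, slot 7 occupied -> index 8.
Insert 892: h=1, slot 1 empty -> index 1.
Insert 465: h=3, slot 3 occupied -> index 4.
Table: [_, 892, _, 300, 465, 698, _, 139, 40, _, _]

2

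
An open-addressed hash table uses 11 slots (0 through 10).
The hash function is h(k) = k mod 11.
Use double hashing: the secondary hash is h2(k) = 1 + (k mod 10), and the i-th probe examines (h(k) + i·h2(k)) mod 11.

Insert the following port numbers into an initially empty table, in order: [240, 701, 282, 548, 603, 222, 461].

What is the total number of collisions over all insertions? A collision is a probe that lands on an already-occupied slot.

240: h=9 → slot 9
701: h=8 → slot 8
282: h=7 → slot 7
548: h=9, h2=9, probe 9,7,5 → slot 5
603: h=9, h2=4, probe 9,2 → slot 2
222: h=2, h2=3, probe 2,5,8,0 → slot 0
461: h=10 → slot 10
Table: [222, ∅, 603, ∅, ∅, 548, ∅, 282, 701, 240, 461]

6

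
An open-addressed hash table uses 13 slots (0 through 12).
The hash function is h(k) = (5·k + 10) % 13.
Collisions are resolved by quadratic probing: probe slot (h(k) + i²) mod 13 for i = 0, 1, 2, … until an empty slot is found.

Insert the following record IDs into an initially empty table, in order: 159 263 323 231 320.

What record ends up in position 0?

263

Insert 159: h=12, slot 12 empty => index 12.
Insert 263: h=12, slot 12 occupied => index 0.
Insert 323: h=0, slot 0 occupied => index 1.
Insert 231: h=8, slot 8 empty => index 8.
Insert 320: h=11, slot 11 empty => index 11.
Table: [263, 323, -, -, -, -, -, -, 231, -, -, 320, 159]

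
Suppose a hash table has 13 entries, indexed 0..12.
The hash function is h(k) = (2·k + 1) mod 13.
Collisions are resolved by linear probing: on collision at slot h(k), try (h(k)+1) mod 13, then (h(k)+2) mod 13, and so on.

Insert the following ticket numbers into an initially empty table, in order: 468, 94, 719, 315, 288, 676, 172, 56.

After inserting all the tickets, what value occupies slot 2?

676

468 hashes to 1; slot 1 is free -> place at 1.
94 hashes to 7; slot 7 is free -> place at 7.
719 hashes to 9; slot 9 is free -> place at 9.
315 hashes to 7; 7 taken -> place at 8.
288 hashes to 5; slot 5 is free -> place at 5.
676 hashes to 1; 1 taken -> place at 2.
172 hashes to 7; 7,8,9 taken -> place at 10.
56 hashes to 9; 9,10 taken -> place at 11.
Table: [∅, 468, 676, ∅, ∅, 288, ∅, 94, 315, 719, 172, 56, ∅]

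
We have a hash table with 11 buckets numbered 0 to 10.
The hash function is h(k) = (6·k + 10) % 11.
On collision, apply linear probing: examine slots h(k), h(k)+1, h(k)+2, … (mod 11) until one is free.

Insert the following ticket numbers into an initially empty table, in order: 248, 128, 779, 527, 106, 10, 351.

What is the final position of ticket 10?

248 hashes to 2; slot 2 is free -> place at 2.
128 hashes to 8; slot 8 is free -> place at 8.
779 hashes to 9; slot 9 is free -> place at 9.
527 hashes to 4; slot 4 is free -> place at 4.
106 hashes to 8; 8,9 taken -> place at 10.
10 hashes to 4; 4 taken -> place at 5.
351 hashes to 4; 4,5 taken -> place at 6.
Table: [-, -, 248, -, 527, 10, 351, -, 128, 779, 106]

5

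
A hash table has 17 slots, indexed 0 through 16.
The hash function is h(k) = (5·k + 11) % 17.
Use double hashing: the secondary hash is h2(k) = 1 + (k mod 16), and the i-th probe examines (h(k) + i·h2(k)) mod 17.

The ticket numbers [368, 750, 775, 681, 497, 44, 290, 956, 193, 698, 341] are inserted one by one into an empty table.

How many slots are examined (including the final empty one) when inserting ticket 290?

368: h=15 → slot 15
750: h=4 → slot 4
775: h=10 → slot 10
681: h=16 → slot 16
497: h=14 → slot 14
44: h=10, h2=13, probe 10,6 → slot 6
290: h=16, h2=3, probe 16,2 → slot 2
956: h=14, h2=13, probe 14,10,6,2,15,11 → slot 11
193: h=7 → slot 7
698: h=16, h2=11, probe 16,10,4,15,9 → slot 9
341: h=16, h2=6, probe 16,5 → slot 5
Table: [—, —, 290, —, 750, 341, 44, 193, —, 698, 775, 956, —, —, 497, 368, 681]

2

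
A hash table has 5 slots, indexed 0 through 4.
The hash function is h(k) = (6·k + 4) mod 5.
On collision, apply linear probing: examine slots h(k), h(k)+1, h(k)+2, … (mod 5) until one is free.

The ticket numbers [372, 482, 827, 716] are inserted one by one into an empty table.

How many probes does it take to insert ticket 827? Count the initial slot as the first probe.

372: h=1 => slot 1
482: h=1, probe 1,2 => slot 2
827: h=1, probe 1,2,3 => slot 3
716: h=0 => slot 0
Table: [716, 372, 482, 827, —]

3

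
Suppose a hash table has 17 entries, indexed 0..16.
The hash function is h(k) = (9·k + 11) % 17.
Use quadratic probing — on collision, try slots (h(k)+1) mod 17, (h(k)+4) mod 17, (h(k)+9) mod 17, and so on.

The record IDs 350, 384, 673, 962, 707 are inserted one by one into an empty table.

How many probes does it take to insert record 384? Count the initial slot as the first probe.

Insert 350: h=16, slot 16 empty -> index 16.
Insert 384: h=16, slot 16 occupied -> index 0.
Insert 673: h=16, slots 16,0 occupied -> index 3.
Insert 962: h=16, slots 16,0,3 occupied -> index 8.
Insert 707: h=16, slots 16,0,3,8 occupied -> index 15.
Table: [384, ∅, ∅, 673, ∅, ∅, ∅, ∅, 962, ∅, ∅, ∅, ∅, ∅, ∅, 707, 350]

2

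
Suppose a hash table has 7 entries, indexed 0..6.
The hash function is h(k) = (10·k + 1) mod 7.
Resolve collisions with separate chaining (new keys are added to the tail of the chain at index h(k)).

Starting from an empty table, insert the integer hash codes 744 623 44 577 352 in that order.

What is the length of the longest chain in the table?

Insert 744: h=0, bucket 0 empty → new chain.
Insert 623: h=1, bucket 1 empty → new chain.
Insert 44: h=0, bucket 0 nonempty → append to chain.
Insert 577: h=3, bucket 3 empty → new chain.
Insert 352: h=0, bucket 0 nonempty → append to chain.
Final buckets:
0: 744 -> 44 -> 352
1: 623
2: -
3: 577
4: -
5: -
6: -

3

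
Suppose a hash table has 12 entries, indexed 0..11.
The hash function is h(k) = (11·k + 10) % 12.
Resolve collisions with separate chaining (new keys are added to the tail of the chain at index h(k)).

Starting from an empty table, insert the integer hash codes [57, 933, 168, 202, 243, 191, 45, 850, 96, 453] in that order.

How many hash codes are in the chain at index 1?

4

57 -> bucket 1
933 -> bucket 1 (collision)
168 -> bucket 10
202 -> bucket 0
243 -> bucket 7
191 -> bucket 11
45 -> bucket 1 (collision)
850 -> bucket 0 (collision)
96 -> bucket 10 (collision)
453 -> bucket 1 (collision)
Final buckets:
0: 202 -> 850
1: 57 -> 933 -> 45 -> 453
2: -
3: -
4: -
5: -
6: -
7: 243
8: -
9: -
10: 168 -> 96
11: 191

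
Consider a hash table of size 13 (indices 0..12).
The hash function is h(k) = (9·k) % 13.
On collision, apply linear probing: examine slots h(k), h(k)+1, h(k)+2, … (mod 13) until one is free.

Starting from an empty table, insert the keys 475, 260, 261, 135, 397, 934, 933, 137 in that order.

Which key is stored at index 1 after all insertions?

475 hashes to 11; slot 11 is free -> place at 11.
260 hashes to 0; slot 0 is free -> place at 0.
261 hashes to 9; slot 9 is free -> place at 9.
135 hashes to 6; slot 6 is free -> place at 6.
397 hashes to 11; 11 taken -> place at 12.
934 hashes to 8; slot 8 is free -> place at 8.
933 hashes to 12; 12,0 taken -> place at 1.
137 hashes to 11; 11,12,0,1 taken -> place at 2.
Table: [260, 933, 137, ., ., ., 135, ., 934, 261, ., 475, 397]

933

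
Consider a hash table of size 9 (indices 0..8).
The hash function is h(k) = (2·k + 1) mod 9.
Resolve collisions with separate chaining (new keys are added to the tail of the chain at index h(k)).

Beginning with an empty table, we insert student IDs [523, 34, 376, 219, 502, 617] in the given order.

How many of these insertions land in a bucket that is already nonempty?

2

523 -> bucket 3
34 -> bucket 6
376 -> bucket 6 (collision)
219 -> bucket 7
502 -> bucket 6 (collision)
617 -> bucket 2
Final buckets:
0: _
1: _
2: 617
3: 523
4: _
5: _
6: 34 -> 376 -> 502
7: 219
8: _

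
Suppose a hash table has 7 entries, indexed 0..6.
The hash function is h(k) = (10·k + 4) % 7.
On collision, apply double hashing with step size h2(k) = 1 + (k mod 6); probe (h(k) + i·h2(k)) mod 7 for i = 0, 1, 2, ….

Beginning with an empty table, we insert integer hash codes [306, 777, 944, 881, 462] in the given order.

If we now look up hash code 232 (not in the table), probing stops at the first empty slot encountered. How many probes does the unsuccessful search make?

3

306 hashes to 5; slot 5 is free → place at 5.
777 hashes to 4; slot 4 is free → place at 4.
944 hashes to 1; slot 1 is free → place at 1.
881 hashes to 1, h2=6; 1 taken → place at 0.
462 hashes to 4, h2=1; 4,5 taken → place at 6.
Table: [881, 944, -, -, 777, 306, 462]
Lookup 232: h=0, h2=5, probe 0,5,3 → slot 3 empty, not found.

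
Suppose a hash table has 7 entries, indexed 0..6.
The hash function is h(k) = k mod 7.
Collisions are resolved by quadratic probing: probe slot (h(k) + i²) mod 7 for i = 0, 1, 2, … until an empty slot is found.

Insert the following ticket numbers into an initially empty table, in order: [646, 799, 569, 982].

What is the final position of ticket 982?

646: h=2 → slot 2
799: h=1 → slot 1
569: h=2, probe 2,3 → slot 3
982: h=2, probe 2,3,6 → slot 6
Table: [-, 799, 646, 569, -, -, 982]

6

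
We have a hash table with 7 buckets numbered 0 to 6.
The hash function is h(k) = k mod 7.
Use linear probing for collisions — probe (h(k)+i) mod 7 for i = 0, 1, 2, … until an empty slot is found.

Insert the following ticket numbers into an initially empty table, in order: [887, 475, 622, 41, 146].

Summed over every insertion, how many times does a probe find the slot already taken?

6

887: h=5 => slot 5
475: h=6 => slot 6
622: h=6, probe 6,0 => slot 0
41: h=6, probe 6,0,1 => slot 1
146: h=6, probe 6,0,1,2 => slot 2
Table: [622, 41, 146, —, —, 887, 475]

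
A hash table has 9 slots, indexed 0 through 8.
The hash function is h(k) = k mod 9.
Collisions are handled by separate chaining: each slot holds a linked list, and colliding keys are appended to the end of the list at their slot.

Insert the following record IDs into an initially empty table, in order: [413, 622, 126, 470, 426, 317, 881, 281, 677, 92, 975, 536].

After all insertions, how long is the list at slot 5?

413 → bucket 8
622 → bucket 1
126 → bucket 0
470 → bucket 2
426 → bucket 3
317 → bucket 2 (collision)
881 → bucket 8 (collision)
281 → bucket 2 (collision)
677 → bucket 2 (collision)
92 → bucket 2 (collision)
975 → bucket 3 (collision)
536 → bucket 5
Final buckets:
0: 126
1: 622
2: 470 -> 317 -> 281 -> 677 -> 92
3: 426 -> 975
4: -
5: 536
6: -
7: -
8: 413 -> 881

1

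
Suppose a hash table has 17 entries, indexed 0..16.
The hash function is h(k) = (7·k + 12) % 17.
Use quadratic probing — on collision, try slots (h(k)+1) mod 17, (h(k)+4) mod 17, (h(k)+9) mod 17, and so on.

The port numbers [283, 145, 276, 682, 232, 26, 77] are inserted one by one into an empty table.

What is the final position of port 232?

283: h=4 -> slot 4
145: h=7 -> slot 7
276: h=6 -> slot 6
682: h=9 -> slot 9
232: h=4, probe 4,5 -> slot 5
26: h=7, probe 7,8 -> slot 8
77: h=7, probe 7,8,11 -> slot 11
Table: [_, _, _, _, 283, 232, 276, 145, 26, 682, _, 77, _, _, _, _, _]

5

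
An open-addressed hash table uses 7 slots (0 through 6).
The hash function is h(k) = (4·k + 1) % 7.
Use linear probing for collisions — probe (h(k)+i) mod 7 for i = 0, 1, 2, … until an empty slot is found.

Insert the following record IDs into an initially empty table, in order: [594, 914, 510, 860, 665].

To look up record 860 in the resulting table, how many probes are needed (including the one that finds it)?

3

594 hashes to 4; slot 4 is free -> place at 4.
914 hashes to 3; slot 3 is free -> place at 3.
510 hashes to 4; 4 taken -> place at 5.
860 hashes to 4; 4,5 taken -> place at 6.
665 hashes to 1; slot 1 is free -> place at 1.
Table: [-, 665, -, 914, 594, 510, 860]
Lookup 860: h=4, probe 4,5,6 → found at 6.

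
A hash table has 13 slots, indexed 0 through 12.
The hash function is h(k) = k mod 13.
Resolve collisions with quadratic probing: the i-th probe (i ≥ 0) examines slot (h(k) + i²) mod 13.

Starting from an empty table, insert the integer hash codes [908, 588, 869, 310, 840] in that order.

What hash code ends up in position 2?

Insert 908: h=11, slot 11 empty => index 11.
Insert 588: h=3, slot 3 empty => index 3.
Insert 869: h=11, slot 11 occupied => index 12.
Insert 310: h=11, slots 11,12 occupied => index 2.
Insert 840: h=8, slot 8 empty => index 8.
Table: [—, —, 310, 588, —, —, —, —, 840, —, —, 908, 869]

310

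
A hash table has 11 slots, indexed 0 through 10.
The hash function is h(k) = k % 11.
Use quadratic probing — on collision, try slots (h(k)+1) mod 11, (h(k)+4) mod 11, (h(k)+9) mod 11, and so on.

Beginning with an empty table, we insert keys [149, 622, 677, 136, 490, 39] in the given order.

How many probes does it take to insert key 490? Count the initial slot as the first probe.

149: h=6 => slot 6
622: h=6, probe 6,7 => slot 7
677: h=6, probe 6,7,10 => slot 10
136: h=4 => slot 4
490: h=6, probe 6,7,10,4,0 => slot 0
39: h=6, probe 6,7,10,4,0,9 => slot 9
Table: [490, ., ., ., 136, ., 149, 622, ., 39, 677]

5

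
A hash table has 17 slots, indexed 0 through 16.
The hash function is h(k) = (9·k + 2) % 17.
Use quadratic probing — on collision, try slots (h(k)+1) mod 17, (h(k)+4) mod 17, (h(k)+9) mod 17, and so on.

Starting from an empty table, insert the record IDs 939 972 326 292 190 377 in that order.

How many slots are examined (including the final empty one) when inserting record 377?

6

Insert 939: h=4, slot 4 empty => index 4.
Insert 972: h=12, slot 12 empty => index 12.
Insert 326: h=12, slot 12 occupied => index 13.
Insert 292: h=12, slots 12,13 occupied => index 16.
Insert 190: h=12, slots 12,13,16,4 occupied => index 11.
Insert 377: h=12, slots 12,13,16,4,11 occupied => index 3.
Table: [-, -, -, 377, 939, -, -, -, -, -, -, 190, 972, 326, -, -, 292]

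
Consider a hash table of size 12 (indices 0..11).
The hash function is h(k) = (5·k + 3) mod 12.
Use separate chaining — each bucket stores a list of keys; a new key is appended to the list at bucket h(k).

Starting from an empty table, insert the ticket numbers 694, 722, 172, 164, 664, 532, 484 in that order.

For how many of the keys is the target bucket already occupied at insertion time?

3

694 -> bucket 5
722 -> bucket 1
172 -> bucket 11
164 -> bucket 7
664 -> bucket 11 (collision)
532 -> bucket 11 (collision)
484 -> bucket 11 (collision)
Final buckets:
0: .
1: 722
2: .
3: .
4: .
5: 694
6: .
7: 164
8: .
9: .
10: .
11: 172 -> 664 -> 532 -> 484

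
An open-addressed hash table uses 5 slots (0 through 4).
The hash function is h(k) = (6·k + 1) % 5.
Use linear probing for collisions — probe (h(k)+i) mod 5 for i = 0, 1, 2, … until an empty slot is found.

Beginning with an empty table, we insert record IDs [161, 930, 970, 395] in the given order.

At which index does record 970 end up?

161 hashes to 2; slot 2 is free => place at 2.
930 hashes to 1; slot 1 is free => place at 1.
970 hashes to 1; 1,2 taken => place at 3.
395 hashes to 1; 1,2,3 taken => place at 4.
Table: [∅, 930, 161, 970, 395]

3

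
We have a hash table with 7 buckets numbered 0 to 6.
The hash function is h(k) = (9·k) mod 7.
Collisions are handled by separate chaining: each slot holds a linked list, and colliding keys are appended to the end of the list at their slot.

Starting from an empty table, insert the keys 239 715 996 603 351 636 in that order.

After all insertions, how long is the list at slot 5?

1

239 → bucket 2
715 → bucket 2 (collision)
996 → bucket 4
603 → bucket 2 (collision)
351 → bucket 2 (collision)
636 → bucket 5
Final buckets:
0: .
1: .
2: 239 -> 715 -> 603 -> 351
3: .
4: 996
5: 636
6: .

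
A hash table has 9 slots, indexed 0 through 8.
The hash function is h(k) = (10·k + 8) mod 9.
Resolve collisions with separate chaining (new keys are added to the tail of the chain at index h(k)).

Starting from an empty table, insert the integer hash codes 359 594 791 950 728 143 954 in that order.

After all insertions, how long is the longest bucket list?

4

Insert 359: h=7, bucket 7 empty → new chain.
Insert 594: h=8, bucket 8 empty → new chain.
Insert 791: h=7, bucket 7 nonempty → append to chain.
Insert 950: h=4, bucket 4 empty → new chain.
Insert 728: h=7, bucket 7 nonempty → append to chain.
Insert 143: h=7, bucket 7 nonempty → append to chain.
Insert 954: h=8, bucket 8 nonempty → append to chain.
Final buckets:
0: ∅
1: ∅
2: ∅
3: ∅
4: 950
5: ∅
6: ∅
7: 359 -> 791 -> 728 -> 143
8: 594 -> 954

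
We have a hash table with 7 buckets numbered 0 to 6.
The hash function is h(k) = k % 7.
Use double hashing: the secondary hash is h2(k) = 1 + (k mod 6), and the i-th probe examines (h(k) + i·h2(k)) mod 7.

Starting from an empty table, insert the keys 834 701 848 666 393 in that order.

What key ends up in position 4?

848

834: h=1 => slot 1
701: h=1, h2=6, probe 1,0 => slot 0
848: h=1, h2=3, probe 1,4 => slot 4
666: h=1, h2=1, probe 1,2 => slot 2
393: h=1, h2=4, probe 1,5 => slot 5
Table: [701, 834, 666, —, 848, 393, —]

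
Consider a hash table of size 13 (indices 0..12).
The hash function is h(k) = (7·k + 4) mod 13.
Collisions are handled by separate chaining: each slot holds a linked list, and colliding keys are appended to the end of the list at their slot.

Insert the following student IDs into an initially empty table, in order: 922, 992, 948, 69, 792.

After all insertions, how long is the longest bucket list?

3

Insert 922: h=10, bucket 10 empty → new chain.
Insert 992: h=6, bucket 6 empty → new chain.
Insert 948: h=10, bucket 10 nonempty → append to chain.
Insert 69: h=6, bucket 6 nonempty → append to chain.
Insert 792: h=10, bucket 10 nonempty → append to chain.
Final buckets:
0: —
1: —
2: —
3: —
4: —
5: —
6: 992 -> 69
7: —
8: —
9: —
10: 922 -> 948 -> 792
11: —
12: —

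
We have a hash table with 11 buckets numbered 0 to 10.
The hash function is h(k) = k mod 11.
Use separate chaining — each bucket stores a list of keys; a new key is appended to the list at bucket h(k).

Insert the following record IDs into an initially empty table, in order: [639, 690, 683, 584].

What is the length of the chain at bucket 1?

3

639 → bucket 1
690 → bucket 8
683 → bucket 1 (collision)
584 → bucket 1 (collision)
Final buckets:
0: .
1: 639 -> 683 -> 584
2: .
3: .
4: .
5: .
6: .
7: .
8: 690
9: .
10: .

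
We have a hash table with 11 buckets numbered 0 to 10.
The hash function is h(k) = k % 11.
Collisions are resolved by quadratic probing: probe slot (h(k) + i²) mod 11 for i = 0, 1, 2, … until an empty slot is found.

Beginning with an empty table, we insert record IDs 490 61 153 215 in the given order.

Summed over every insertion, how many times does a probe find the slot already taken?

490: h=6 => slot 6
61: h=6, probe 6,7 => slot 7
153: h=10 => slot 10
215: h=6, probe 6,7,10,4 => slot 4
Table: [∅, ∅, ∅, ∅, 215, ∅, 490, 61, ∅, ∅, 153]

4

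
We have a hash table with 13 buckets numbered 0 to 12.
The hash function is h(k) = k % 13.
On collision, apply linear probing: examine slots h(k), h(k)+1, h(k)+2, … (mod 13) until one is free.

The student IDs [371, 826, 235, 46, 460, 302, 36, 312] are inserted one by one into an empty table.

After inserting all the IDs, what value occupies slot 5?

Insert 371: h=7, slot 7 empty => index 7.
Insert 826: h=7, slot 7 occupied => index 8.
Insert 235: h=1, slot 1 empty => index 1.
Insert 46: h=7, slots 7,8 occupied => index 9.
Insert 460: h=5, slot 5 empty => index 5.
Insert 302: h=3, slot 3 empty => index 3.
Insert 36: h=10, slot 10 empty => index 10.
Insert 312: h=0, slot 0 empty => index 0.
Table: [312, 235, ∅, 302, ∅, 460, ∅, 371, 826, 46, 36, ∅, ∅]

460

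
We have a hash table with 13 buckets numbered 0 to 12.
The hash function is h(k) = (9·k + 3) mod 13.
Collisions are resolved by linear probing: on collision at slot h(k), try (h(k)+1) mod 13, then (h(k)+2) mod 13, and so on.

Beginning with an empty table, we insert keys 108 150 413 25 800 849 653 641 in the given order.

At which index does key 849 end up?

4

108: h=0 => slot 0
150: h=1 => slot 1
413: h=2 => slot 2
25: h=7 => slot 7
800: h=1, probe 1,2,3 => slot 3
849: h=0, probe 0,1,2,3,4 => slot 4
653: h=4, probe 4,5 => slot 5
641: h=0, probe 0,1,2,3,4,5,6 => slot 6
Table: [108, 150, 413, 800, 849, 653, 641, 25, _, _, _, _, _]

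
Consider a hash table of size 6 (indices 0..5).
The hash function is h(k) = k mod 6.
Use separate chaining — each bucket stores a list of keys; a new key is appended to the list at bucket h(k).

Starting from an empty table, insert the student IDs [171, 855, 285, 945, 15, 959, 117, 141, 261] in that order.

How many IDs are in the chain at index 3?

Insert 171: h=3, bucket 3 empty → new chain.
Insert 855: h=3, bucket 3 nonempty → append to chain.
Insert 285: h=3, bucket 3 nonempty → append to chain.
Insert 945: h=3, bucket 3 nonempty → append to chain.
Insert 15: h=3, bucket 3 nonempty → append to chain.
Insert 959: h=5, bucket 5 empty → new chain.
Insert 117: h=3, bucket 3 nonempty → append to chain.
Insert 141: h=3, bucket 3 nonempty → append to chain.
Insert 261: h=3, bucket 3 nonempty → append to chain.
Final buckets:
0: —
1: —
2: —
3: 171 -> 855 -> 285 -> 945 -> 15 -> 117 -> 141 -> 261
4: —
5: 959

8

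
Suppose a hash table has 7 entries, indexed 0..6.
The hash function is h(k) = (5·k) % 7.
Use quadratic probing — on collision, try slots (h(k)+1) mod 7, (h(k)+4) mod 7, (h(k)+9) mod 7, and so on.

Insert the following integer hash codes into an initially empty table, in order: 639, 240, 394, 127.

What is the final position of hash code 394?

639 hashes to 3; slot 3 is free -> place at 3.
240 hashes to 3; 3 taken -> place at 4.
394 hashes to 3; 3,4 taken -> place at 0.
127 hashes to 5; slot 5 is free -> place at 5.
Table: [394, —, —, 639, 240, 127, —]

0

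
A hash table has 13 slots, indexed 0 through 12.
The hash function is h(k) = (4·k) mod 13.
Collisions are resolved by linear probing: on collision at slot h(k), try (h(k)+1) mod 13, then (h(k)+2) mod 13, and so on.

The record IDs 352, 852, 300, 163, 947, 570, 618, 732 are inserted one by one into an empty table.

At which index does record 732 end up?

9

352 hashes to 4; slot 4 is free → place at 4.
852 hashes to 2; slot 2 is free → place at 2.
300 hashes to 4; 4 taken → place at 5.
163 hashes to 2; 2 taken → place at 3.
947 hashes to 5; 5 taken → place at 6.
570 hashes to 5; 5,6 taken → place at 7.
618 hashes to 2; 2,3,4,5,6,7 taken → place at 8.
732 hashes to 3; 3,4,5,6,7,8 taken → place at 9.
Table: [∅, ∅, 852, 163, 352, 300, 947, 570, 618, 732, ∅, ∅, ∅]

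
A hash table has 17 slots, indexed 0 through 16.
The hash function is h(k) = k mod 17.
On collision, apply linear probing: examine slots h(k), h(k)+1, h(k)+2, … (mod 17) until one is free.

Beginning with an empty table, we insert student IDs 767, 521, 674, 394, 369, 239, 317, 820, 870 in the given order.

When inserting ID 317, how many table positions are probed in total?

Insert 767: h=2, slot 2 empty => index 2.
Insert 521: h=11, slot 11 empty => index 11.
Insert 674: h=11, slot 11 occupied => index 12.
Insert 394: h=3, slot 3 empty => index 3.
Insert 369: h=12, slot 12 occupied => index 13.
Insert 239: h=1, slot 1 empty => index 1.
Insert 317: h=11, slots 11,12,13 occupied => index 14.
Insert 820: h=4, slot 4 empty => index 4.
Insert 870: h=3, slots 3,4 occupied => index 5.
Table: [-, 239, 767, 394, 820, 870, -, -, -, -, -, 521, 674, 369, 317, -, -]

4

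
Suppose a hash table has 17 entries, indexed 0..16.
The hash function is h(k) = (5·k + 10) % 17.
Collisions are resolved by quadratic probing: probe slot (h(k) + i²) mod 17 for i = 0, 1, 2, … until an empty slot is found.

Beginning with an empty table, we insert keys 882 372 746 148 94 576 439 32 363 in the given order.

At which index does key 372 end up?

882: h=0 → slot 0
372: h=0, probe 0,1 → slot 1
746: h=0, probe 0,1,4 → slot 4
148: h=2 → slot 2
94: h=4, probe 4,5 → slot 5
576: h=0, probe 0,1,4,9 → slot 9
439: h=12 → slot 12
32: h=0, probe 0,1,4,9,16 → slot 16
363: h=6 → slot 6
Table: [882, 372, 148, —, 746, 94, 363, —, —, 576, —, —, 439, —, —, —, 32]

1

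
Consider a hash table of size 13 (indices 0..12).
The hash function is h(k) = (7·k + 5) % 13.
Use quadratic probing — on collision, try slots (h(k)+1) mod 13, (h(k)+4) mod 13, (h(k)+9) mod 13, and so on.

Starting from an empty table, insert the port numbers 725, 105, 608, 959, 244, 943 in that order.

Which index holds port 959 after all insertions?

1

Insert 725: h=10, slot 10 empty -> index 10.
Insert 105: h=12, slot 12 empty -> index 12.
Insert 608: h=10, slot 10 occupied -> index 11.
Insert 959: h=10, slots 10,11 occupied -> index 1.
Insert 244: h=10, slots 10,11,1 occupied -> index 6.
Insert 943: h=2, slot 2 empty -> index 2.
Table: [., 959, 943, ., ., ., 244, ., ., ., 725, 608, 105]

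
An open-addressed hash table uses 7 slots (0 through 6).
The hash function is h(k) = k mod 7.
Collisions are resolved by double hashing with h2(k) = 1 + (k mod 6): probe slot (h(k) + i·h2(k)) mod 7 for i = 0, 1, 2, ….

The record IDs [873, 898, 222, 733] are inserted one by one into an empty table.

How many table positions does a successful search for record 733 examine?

2

Insert 873: h=5, slot 5 empty → index 5.
Insert 898: h=2, slot 2 empty → index 2.
Insert 222: h=5, h2=1, slot 5 occupied → index 6.
Insert 733: h=5, h2=2, slot 5 occupied → index 0.
Table: [733, ., 898, ., ., 873, 222]
Lookup 733: h=5, h2=2, probe 5,0 → found at 0.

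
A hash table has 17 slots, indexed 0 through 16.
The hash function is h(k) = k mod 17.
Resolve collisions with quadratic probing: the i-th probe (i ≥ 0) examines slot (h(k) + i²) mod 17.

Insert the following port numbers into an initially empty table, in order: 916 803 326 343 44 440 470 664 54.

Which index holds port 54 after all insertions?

12

916: h=15 => slot 15
803: h=4 => slot 4
326: h=3 => slot 3
343: h=3, probe 3,4,7 => slot 7
44: h=10 => slot 10
440: h=15, probe 15,16 => slot 16
470: h=11 => slot 11
664: h=1 => slot 1
54: h=3, probe 3,4,7,12 => slot 12
Table: [—, 664, —, 326, 803, —, —, 343, —, —, 44, 470, 54, —, —, 916, 440]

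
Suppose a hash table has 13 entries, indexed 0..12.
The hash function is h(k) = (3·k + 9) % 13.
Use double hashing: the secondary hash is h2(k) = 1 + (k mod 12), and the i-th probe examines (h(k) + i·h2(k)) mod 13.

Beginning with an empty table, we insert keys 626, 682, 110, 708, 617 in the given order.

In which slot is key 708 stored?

3

Insert 626: h=2, slot 2 empty -> index 2.
Insert 682: h=1, slot 1 empty -> index 1.
Insert 110: h=1, h2=3, slot 1 occupied -> index 4.
Insert 708: h=1, h2=1, slots 1,2 occupied -> index 3.
Insert 617: h=1, h2=6, slot 1 occupied -> index 7.
Table: [_, 682, 626, 708, 110, _, _, 617, _, _, _, _, _]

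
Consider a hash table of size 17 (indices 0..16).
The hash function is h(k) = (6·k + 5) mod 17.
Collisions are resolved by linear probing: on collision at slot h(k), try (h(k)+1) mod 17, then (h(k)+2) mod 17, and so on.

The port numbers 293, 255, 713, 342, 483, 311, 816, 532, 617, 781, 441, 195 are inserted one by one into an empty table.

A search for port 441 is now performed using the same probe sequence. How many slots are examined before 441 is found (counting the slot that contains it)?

Insert 293: h=12, slot 12 empty -> index 12.
Insert 255: h=5, slot 5 empty -> index 5.
Insert 713: h=16, slot 16 empty -> index 16.
Insert 342: h=0, slot 0 empty -> index 0.
Insert 483: h=13, slot 13 empty -> index 13.
Insert 311: h=1, slot 1 empty -> index 1.
Insert 816: h=5, slot 5 occupied -> index 6.
Insert 532: h=1, slot 1 occupied -> index 2.
Insert 617: h=1, slots 1,2 occupied -> index 3.
Insert 781: h=16, slots 16,0,1,2,3 occupied -> index 4.
Insert 441: h=16, slots 16,0,1,2,3,4,5,6 occupied -> index 7.
Insert 195: h=2, slots 2,3,4,5,6,7 occupied -> index 8.
Table: [342, 311, 532, 617, 781, 255, 816, 441, 195, -, -, -, 293, 483, -, -, 713]
Lookup 441: h=16, probe 16,0,1,2,3,4,5,6,7 → found at 7.

9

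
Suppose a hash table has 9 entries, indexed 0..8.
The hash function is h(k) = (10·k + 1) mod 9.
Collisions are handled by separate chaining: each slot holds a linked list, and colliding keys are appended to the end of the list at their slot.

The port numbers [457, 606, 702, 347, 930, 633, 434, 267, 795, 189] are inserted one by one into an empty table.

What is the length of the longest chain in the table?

Insert 457: h=8, bucket 8 empty → new chain.
Insert 606: h=4, bucket 4 empty → new chain.
Insert 702: h=1, bucket 1 empty → new chain.
Insert 347: h=6, bucket 6 empty → new chain.
Insert 930: h=4, bucket 4 nonempty → append to chain.
Insert 633: h=4, bucket 4 nonempty → append to chain.
Insert 434: h=3, bucket 3 empty → new chain.
Insert 267: h=7, bucket 7 empty → new chain.
Insert 795: h=4, bucket 4 nonempty → append to chain.
Insert 189: h=1, bucket 1 nonempty → append to chain.
Final buckets:
0: —
1: 702 -> 189
2: —
3: 434
4: 606 -> 930 -> 633 -> 795
5: —
6: 347
7: 267
8: 457

4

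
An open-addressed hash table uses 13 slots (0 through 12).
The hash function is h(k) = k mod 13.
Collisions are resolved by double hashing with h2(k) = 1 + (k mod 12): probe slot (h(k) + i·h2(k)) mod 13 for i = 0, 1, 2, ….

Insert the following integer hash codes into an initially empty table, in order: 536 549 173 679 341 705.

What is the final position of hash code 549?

Insert 536: h=3, slot 3 empty => index 3.
Insert 549: h=3, h2=10, slot 3 occupied => index 0.
Insert 173: h=4, slot 4 empty => index 4.
Insert 679: h=3, h2=8, slot 3 occupied => index 11.
Insert 341: h=3, h2=6, slot 3 occupied => index 9.
Insert 705: h=3, h2=10, slots 3,0 occupied => index 10.
Table: [549, ., ., 536, 173, ., ., ., ., 341, 705, 679, .]

0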